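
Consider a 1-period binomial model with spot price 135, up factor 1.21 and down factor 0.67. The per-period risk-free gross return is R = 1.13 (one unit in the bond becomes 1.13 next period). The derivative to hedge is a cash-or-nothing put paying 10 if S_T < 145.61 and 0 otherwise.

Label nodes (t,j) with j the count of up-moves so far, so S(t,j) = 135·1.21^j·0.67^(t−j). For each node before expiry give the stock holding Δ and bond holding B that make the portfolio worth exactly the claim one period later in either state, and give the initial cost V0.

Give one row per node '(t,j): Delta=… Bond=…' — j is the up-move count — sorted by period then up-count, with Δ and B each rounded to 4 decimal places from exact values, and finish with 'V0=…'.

(0,0): Delta=-0.1372 Bond=19.8296
V0=1.3110

No-arbitrage ⇒ martingale measure with p* = (R−d)/(u−d) = 0.8519.
Payoff layer (t=1): V(1,0)=10.0000, V(1,1)=0.0000
(0,0): S=135.0000. Δ = (V_up−V_dn)/(S_up−S_dn) = (0.0000−10.0000)/(163.3500−90.4500) = -0.1372. V = [p*·0.0000 + (1−p*)·10.0000]/1.13 = 1.3110. B = V − Δ·S = 19.8296.
Check: Δ(0,0)·S0 + B(0,0) = 1.3110 = V0.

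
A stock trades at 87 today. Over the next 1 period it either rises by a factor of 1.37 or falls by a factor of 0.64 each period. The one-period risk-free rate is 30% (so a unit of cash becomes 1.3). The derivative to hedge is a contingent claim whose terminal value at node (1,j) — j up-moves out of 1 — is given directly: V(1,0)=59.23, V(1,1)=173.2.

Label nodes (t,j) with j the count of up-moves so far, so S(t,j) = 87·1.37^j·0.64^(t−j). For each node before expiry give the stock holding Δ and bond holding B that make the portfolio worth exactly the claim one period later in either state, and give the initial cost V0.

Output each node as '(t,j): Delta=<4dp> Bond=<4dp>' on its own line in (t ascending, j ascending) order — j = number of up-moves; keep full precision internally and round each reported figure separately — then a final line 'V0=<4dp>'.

(0,0): Delta=1.7945 Bond=-31.2992
V0=124.8241

Since d<R<u, set p* = (R−d)/(u−d) = 0.9041; price each node as the discounted p*-expectation of its children.
Terminal payoffs: V(1,0)=59.2300, V(1,1)=173.2000
  t=0,j=0: stock 87.0000 → up 119.1900 (V=173.2000), down 55.6800 (V=59.2300). Price 124.8241; hedge Δ=1.7945, bond B=-31.2992.
Self-financing check: at every node Δ·S+B equals the discounted successor values.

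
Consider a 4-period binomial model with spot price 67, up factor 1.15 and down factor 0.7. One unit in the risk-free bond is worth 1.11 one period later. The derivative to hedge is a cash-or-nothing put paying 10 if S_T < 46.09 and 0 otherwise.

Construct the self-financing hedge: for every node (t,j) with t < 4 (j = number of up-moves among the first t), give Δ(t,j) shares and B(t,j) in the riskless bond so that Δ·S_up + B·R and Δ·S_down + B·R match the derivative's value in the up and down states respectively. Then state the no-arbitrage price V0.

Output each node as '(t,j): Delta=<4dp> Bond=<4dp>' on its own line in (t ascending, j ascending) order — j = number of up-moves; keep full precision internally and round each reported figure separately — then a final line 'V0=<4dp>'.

(0,0): Delta=-0.0537 Bond=3.8734
(1,0): Delta=-0.3192 Bond=16.7538
(1,1): Delta=-0.0379 Bond=3.0844
(2,0): Delta=0.0000 Bond=8.1162
(2,1): Delta=-0.3382 Bond=19.6192
(2,2): Delta=-0.0201 Bond=1.8437
(3,0): Delta=0.0000 Bond=9.0090
(3,1): Delta=0.0000 Bond=9.0090
(3,2): Delta=-0.3583 Bond=23.0230
(3,3): Delta=0.0000 Bond=0.0000
V0=0.2765

Under the risk-neutral measure, an up-move has probability p* = (R−d)/(u−d) = 0.9111 and values discount at R = 1.11.
Payoff layer (t=4): V(4,0)=10.0000, V(4,1)=10.0000, V(4,2)=10.0000, V(4,3)=0.0000, V(4,4)=0.0000
  t=3,j=0: stock 22.9810 → up 26.4281 (V=10.0000), down 16.0867 (V=10.0000). Price 9.0090; hedge Δ=0.0000, bond B=9.0090.
  t=3,j=1: stock 37.7545 → up 43.4177 (V=10.0000), down 26.4281 (V=10.0000). Price 9.0090; hedge Δ=0.0000, bond B=9.0090.
  t=3,j=2: stock 62.0252 → up 71.3290 (V=0.0000), down 43.4177 (V=10.0000). Price 0.8008; hedge Δ=-0.3583, bond B=23.0230.
  t=3,j=3: stock 101.8986 → up 117.1834 (V=0.0000), down 71.3290 (V=0.0000). Price 0.0000; hedge Δ=0.0000, bond B=0.0000.
  t=2,j=0: stock 32.8300 → up 37.7545 (V=9.0090), down 22.9810 (V=9.0090). Price 8.1162; hedge Δ=0.0000, bond B=8.1162.
  t=2,j=1: stock 53.9350 → up 62.0252 (V=0.8008), down 37.7545 (V=9.0090). Price 1.3788; hedge Δ=-0.3382, bond B=19.6192.
  t=2,j=2: stock 88.6075 → up 101.8986 (V=0.0000), down 62.0252 (V=0.8008). Price 0.0641; hedge Δ=-0.0201, bond B=1.8437.
  t=1,j=0: stock 46.9000 → up 53.9350 (V=1.3788), down 32.8300 (V=8.1162). Price 1.7817; hedge Δ=-0.3192, bond B=16.7538.
  t=1,j=1: stock 77.0500 → up 88.6075 (V=0.0641), down 53.9350 (V=1.3788). Price 0.1630; hedge Δ=-0.0379, bond B=3.0844.
  t=0,j=0: stock 67.0000 → up 77.0500 (V=0.1630), down 46.9000 (V=1.7817). Price 0.2765; hedge Δ=-0.0537, bond B=3.8734.
Each (Δ,B) replicates both successor values, so the strategy is self-financing and V0 is arbitrage-free.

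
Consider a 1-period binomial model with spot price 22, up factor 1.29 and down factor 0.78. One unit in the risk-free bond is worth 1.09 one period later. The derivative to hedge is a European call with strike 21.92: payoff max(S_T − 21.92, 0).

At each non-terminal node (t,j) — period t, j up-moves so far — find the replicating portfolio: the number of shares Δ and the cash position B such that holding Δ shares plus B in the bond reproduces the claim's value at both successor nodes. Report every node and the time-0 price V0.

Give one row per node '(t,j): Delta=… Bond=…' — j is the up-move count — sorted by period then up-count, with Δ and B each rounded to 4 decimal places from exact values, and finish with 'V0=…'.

(0,0): Delta=0.5758 Bond=-9.0642
V0=3.6024

Under the risk-neutral measure, an up-move has probability p* = (R−d)/(u−d) = 0.6078 and values discount at R = 1.09.
Payoff layer (t=1): V(1,0)=0.0000, V(1,1)=6.4600
Node (0,0) S=22.0000: V=(p*·6.4600+(1−p*)·0.0000)/1.09=3.6024; Δ=(6.4600−0.0000)/(28.3800−17.1600)=0.5758; B=V−Δ·S=-9.0642
Each (Δ,B) replicates both successor values, so the strategy is self-financing and V0 is arbitrage-free.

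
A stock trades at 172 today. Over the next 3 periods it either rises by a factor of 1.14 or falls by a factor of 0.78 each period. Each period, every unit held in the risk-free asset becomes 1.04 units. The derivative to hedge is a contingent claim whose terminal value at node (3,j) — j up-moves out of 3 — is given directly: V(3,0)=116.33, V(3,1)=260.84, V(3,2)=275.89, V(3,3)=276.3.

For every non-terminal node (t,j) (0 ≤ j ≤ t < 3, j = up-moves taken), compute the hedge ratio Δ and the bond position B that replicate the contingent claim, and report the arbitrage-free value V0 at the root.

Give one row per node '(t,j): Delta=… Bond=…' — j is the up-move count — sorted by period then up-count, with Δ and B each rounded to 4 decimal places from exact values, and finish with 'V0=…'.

Risk-neutral probability p* = (R−d)/(u−d) = (1.04−0.78)/(1.14−0.78) = 0.7222.
Terminal values V(3,·): V(3,0)=116.3300, V(3,1)=260.8400, V(3,2)=275.8900, V(3,3)=276.3000
(2,0): S=104.6448. Δ = (V_up−V_dn)/(S_up−S_dn) = (260.8400−116.3300)/(119.2951−81.6229) = 3.8360. V = [p*·260.8400 + (1−p*)·116.3300]/1.04 = 212.2099. B = V − Δ·S = -189.2067.
(2,1): S=152.9424. Δ = (V_up−V_dn)/(S_up−S_dn) = (275.8900−260.8400)/(174.3543−119.2951) = 0.2733. V = [p*·275.8900 + (1−p*)·260.8400]/1.04 = 261.2591. B = V − Δ·S = 219.4535.
(2,2): S=223.5312. Δ = (V_up−V_dn)/(S_up−S_dn) = (276.3000−275.8900)/(254.8256−174.3543) = 0.0051. V = [p*·276.3000 + (1−p*)·275.8900]/1.04 = 265.5636. B = V − Δ·S = 264.4247.
(1,0): S=134.1600. Δ = (V_up−V_dn)/(S_up−S_dn) = (261.2591−212.2099)/(152.9424−104.6448) = 1.0156. V = [p*·261.2591 + (1−p*)·212.2099]/1.04 = 238.1099. B = V − Δ·S = 101.8623.
(1,1): S=196.0800. Δ = (V_up−V_dn)/(S_up−S_dn) = (265.5636−261.2591)/(223.5312−152.9424) = 0.0610. V = [p*·265.5636 + (1−p*)·261.2591]/1.04 = 254.1999. B = V − Δ·S = 242.2430.
(0,0): S=172.0000. Δ = (V_up−V_dn)/(S_up−S_dn) = (254.1999−238.1099)/(196.0800−134.1600) = 0.2599. V = [p*·254.1999 + (1−p*)·238.1099]/1.04 = 240.1254. B = V − Δ·S = 195.4311.
Root portfolio cost Δ·172+B reproduces V0=240.1254.

(0,0): Delta=0.2599 Bond=195.4311
(1,0): Delta=1.0156 Bond=101.8623
(1,1): Delta=0.0610 Bond=242.2430
(2,0): Delta=3.8360 Bond=-189.2067
(2,1): Delta=0.2733 Bond=219.4535
(2,2): Delta=0.0051 Bond=264.4247
V0=240.1254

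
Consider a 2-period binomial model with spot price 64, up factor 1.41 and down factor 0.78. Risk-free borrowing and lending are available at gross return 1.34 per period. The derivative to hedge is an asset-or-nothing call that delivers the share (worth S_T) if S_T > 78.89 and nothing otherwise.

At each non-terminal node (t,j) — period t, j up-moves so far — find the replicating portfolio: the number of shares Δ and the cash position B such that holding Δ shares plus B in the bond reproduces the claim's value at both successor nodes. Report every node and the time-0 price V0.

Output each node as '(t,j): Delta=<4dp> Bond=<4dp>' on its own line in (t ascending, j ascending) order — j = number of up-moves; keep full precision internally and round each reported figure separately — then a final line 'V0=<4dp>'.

(0,0): Delta=2.0933 Bond=-77.9848
(1,0): Delta=0.0000 Bond=0.0000
(1,1): Delta=2.2381 Bond=-117.5621
V0=55.9891

The replicating-portfolio and risk-neutral prices coincide; use p* = (1.34−0.78)/(1.41−0.78) = 0.8889 for the latter.
At expiry t=2: V(2,0)=0.0000, V(2,1)=0.0000, V(2,2)=127.2384
Node (1,0) S=49.9200: V=(p*·0.0000+(1−p*)·0.0000)/1.34=0.0000; Δ=(0.0000−0.0000)/(70.3872−38.9376)=0.0000; B=V−Δ·S=0.0000
Node (1,1) S=90.2400: V=(p*·127.2384+(1−p*)·0.0000)/1.34=84.4036; Δ=(127.2384−0.0000)/(127.2384−70.3872)=2.2381; B=V−Δ·S=-117.5621
Node (0,0) S=64.0000: V=(p*·84.4036+(1−p*)·0.0000)/1.34=55.9891; Δ=(84.4036−0.0000)/(90.2400−49.9200)=2.0933; B=V−Δ·S=-77.9848
Self-financing check: at every node Δ·S+B equals the discounted successor values.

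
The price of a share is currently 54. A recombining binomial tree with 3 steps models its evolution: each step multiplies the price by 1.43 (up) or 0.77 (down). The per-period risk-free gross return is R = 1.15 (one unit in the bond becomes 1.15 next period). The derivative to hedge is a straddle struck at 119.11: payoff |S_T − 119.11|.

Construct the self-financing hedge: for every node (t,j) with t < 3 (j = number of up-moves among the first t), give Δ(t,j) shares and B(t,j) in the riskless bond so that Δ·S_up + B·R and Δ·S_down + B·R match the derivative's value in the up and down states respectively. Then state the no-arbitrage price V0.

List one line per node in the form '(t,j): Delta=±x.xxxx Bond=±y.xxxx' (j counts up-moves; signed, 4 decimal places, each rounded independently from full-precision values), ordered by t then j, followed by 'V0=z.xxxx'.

(0,0): Delta=-0.4543 Bond=58.5851
(1,0): Delta=-1.0000 Bond=90.0643
(1,1): Delta=-0.2377 Bond=50.6530
(2,0): Delta=-1.0000 Bond=103.5739
(2,1): Delta=-1.0000 Bond=103.5739
(2,2): Delta=0.0647 Bond=24.8550
V0=34.0544

Risk-neutral probability p* = (R−d)/(u−d) = (1.15−0.77)/(1.43−0.77) = 0.5758.
Terminal payoffs: V(3,0)=94.4572, V(3,1)=73.3263, V(3,2)=34.0831, V(3,3)=38.7972
Node (2,0) S=32.0166: V=(p*·73.3263+(1−p*)·94.4572)/1.15=71.5573; Δ=(73.3263−94.4572)/(45.7837−24.6528)=-1.0000; B=V−Δ·S=103.5739
Node (2,1) S=59.4594: V=(p*·34.0831+(1−p*)·73.3263)/1.15=44.1145; Δ=(34.0831−73.3263)/(85.0269−45.7837)=-1.0000; B=V−Δ·S=103.5739
Node (2,2) S=110.4246: V=(p*·38.7972+(1−p*)·34.0831)/1.15=31.9976; Δ=(38.7972−34.0831)/(157.9072−85.0269)=0.0647; B=V−Δ·S=24.8550
Node (1,0) S=41.5800: V=(p*·44.1145+(1−p*)·71.5573)/1.15=48.4843; Δ=(44.1145−71.5573)/(59.4594−32.0166)=-1.0000; B=V−Δ·S=90.0643
Node (1,1) S=77.2200: V=(p*·31.9976+(1−p*)·44.1145)/1.15=32.2940; Δ=(31.9976−44.1145)/(110.4246−59.4594)=-0.2377; B=V−Δ·S=50.6530
Node (0,0) S=54.0000: V=(p*·32.2940+(1−p*)·48.4843)/1.15=34.0544; Δ=(32.2940−48.4843)/(77.2200−41.5800)=-0.4543; B=V−Δ·S=58.5851
Self-financing check: at every node Δ·S+B equals the discounted successor values.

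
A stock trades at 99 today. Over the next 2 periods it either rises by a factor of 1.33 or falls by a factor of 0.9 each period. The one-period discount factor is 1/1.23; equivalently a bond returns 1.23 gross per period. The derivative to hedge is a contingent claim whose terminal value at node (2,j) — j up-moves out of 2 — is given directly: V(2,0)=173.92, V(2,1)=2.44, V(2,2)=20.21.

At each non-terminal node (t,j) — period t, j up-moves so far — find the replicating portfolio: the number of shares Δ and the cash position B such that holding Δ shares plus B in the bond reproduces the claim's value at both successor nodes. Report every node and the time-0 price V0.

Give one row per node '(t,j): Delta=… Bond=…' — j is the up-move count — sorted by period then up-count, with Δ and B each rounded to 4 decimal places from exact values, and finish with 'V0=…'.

(0,0): Delta=-0.5012 Bond=64.2762
(1,0): Delta=-4.4758 Bond=433.1964
(1,1): Delta=0.3139 Bond=-28.2545
V0=14.6607

Under the risk-neutral measure, an up-move has probability p* = (R−d)/(u−d) = 0.7674 and values discount at R = 1.23.
Terminal values V(2,·): V(2,0)=173.9200, V(2,1)=2.4400, V(2,2)=20.2100
(1,0): S=89.1000. Δ = (V_up−V_dn)/(S_up−S_dn) = (2.4400−173.9200)/(118.5030−80.1900) = -4.4758. V = [p*·2.4400 + (1−p*)·173.9200]/1.23 = 34.4057. B = V − Δ·S = 433.1964.
(1,1): S=131.6700. Δ = (V_up−V_dn)/(S_up−S_dn) = (20.2100−2.4400)/(175.1211−118.5030) = 0.3139. V = [p*·20.2100 + (1−p*)·2.4400]/1.23 = 13.0711. B = V − Δ·S = -28.2545.
(0,0): S=99.0000. Δ = (V_up−V_dn)/(S_up−S_dn) = (13.0711−34.4057)/(131.6700−89.1000) = -0.5012. V = [p*·13.0711 + (1−p*)·34.4057]/1.23 = 14.6607. B = V − Δ·S = 64.2762.
Each (Δ,B) replicates both successor values, so the strategy is self-financing and V0 is arbitrage-free.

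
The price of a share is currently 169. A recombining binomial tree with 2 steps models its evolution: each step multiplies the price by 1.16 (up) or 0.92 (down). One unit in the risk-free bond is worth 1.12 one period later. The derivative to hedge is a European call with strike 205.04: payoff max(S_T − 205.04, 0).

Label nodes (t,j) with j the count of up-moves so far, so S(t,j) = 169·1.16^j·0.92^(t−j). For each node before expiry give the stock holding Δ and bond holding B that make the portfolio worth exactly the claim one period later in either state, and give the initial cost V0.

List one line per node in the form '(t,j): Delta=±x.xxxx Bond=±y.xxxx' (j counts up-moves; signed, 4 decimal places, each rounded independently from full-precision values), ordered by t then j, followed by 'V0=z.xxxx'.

The replicating-portfolio and risk-neutral prices coincide; use p* = (1.12−0.92)/(1.16−0.92) = 0.8333 for the latter.
Terminal payoffs: V(2,0)=0.0000, V(2,1)=0.0000, V(2,2)=22.3664
(1,0): S=155.4800. Δ = (V_up−V_dn)/(S_up−S_dn) = (0.0000−0.0000)/(180.3568−143.0416) = 0.0000. V = [p*·0.0000 + (1−p*)·0.0000]/1.12 = 0.0000. B = V − Δ·S = 0.0000.
(1,1): S=196.0400. Δ = (V_up−V_dn)/(S_up−S_dn) = (22.3664−0.0000)/(227.4064−180.3568) = 0.4754. V = [p*·22.3664 + (1−p*)·0.0000]/1.12 = 16.6417. B = V − Δ·S = -76.5517.
(0,0): S=169.0000. Δ = (V_up−V_dn)/(S_up−S_dn) = (16.6417−0.0000)/(196.0400−155.4800) = 0.4103. V = [p*·16.6417 + (1−p*)·0.0000]/1.12 = 12.3822. B = V − Δ·S = -56.9581.
Check: Δ(0,0)·S0 + B(0,0) = 12.3822 = V0.

(0,0): Delta=0.4103 Bond=-56.9581
(1,0): Delta=0.0000 Bond=0.0000
(1,1): Delta=0.4754 Bond=-76.5517
V0=12.3822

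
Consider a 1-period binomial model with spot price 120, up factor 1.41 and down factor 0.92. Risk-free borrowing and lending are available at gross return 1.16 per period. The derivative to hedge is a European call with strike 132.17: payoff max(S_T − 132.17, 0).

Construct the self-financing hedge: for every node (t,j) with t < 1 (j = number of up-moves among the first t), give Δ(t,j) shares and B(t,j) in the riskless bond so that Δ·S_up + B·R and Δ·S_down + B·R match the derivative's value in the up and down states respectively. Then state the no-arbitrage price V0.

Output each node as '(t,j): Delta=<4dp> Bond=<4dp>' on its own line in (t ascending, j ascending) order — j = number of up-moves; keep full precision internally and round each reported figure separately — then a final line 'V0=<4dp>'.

No-arbitrage ⇒ martingale measure with p* = (R−d)/(u−d) = 0.4898.
Terminal values V(1,·): V(1,0)=0.0000, V(1,1)=37.0300
  t=0,j=0: stock 120.0000 → up 169.2000 (V=37.0300), down 110.4000 (V=0.0000). Price 15.6355; hedge Δ=0.6298, bond B=-59.9360.
Self-financing check: at every node Δ·S+B equals the discounted successor values.

(0,0): Delta=0.6298 Bond=-59.9360
V0=15.6355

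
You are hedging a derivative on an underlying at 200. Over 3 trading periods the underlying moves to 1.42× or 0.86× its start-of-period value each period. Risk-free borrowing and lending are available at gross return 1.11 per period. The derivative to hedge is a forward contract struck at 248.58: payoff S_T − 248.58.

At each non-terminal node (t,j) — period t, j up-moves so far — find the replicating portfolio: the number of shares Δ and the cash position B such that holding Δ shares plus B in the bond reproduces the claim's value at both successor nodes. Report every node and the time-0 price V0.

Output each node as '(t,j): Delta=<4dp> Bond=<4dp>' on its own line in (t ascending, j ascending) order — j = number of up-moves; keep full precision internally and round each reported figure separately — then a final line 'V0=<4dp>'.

Risk-neutral probability p* = (R−d)/(u−d) = (1.11−0.86)/(1.42−0.86) = 0.4464.
At expiry t=3: V(3,0)=-121.3688, V(3,1)=-38.5336, V(3,2)=98.2408, V(3,3)=324.0776
(2,0): S=147.9200. Δ = (V_up−V_dn)/(S_up−S_dn) = (-38.5336−-121.3688)/(210.0464−127.2112) = 1.0000. V = [p*·-38.5336 + (1−p*)·-121.3688]/1.11 = -76.0259. B = V − Δ·S = -223.9459.
(2,1): S=244.2400. Δ = (V_up−V_dn)/(S_up−S_dn) = (98.2408−-38.5336)/(346.8208−210.0464) = 1.0000. V = [p*·98.2408 + (1−p*)·-38.5336]/1.11 = 20.2941. B = V − Δ·S = -223.9459.
(2,2): S=403.2800. Δ = (V_up−V_dn)/(S_up−S_dn) = (324.0776−98.2408)/(572.6576−346.8208) = 1.0000. V = [p*·324.0776 + (1−p*)·98.2408]/1.11 = 179.3341. B = V − Δ·S = -223.9459.
(1,0): S=172.0000. Δ = (V_up−V_dn)/(S_up−S_dn) = (20.2941−-76.0259)/(244.2400−147.9200) = 1.0000. V = [p*·20.2941 + (1−p*)·-76.0259]/1.11 = -29.7531. B = V − Δ·S = -201.7531.
(1,1): S=284.0000. Δ = (V_up−V_dn)/(S_up−S_dn) = (179.3341−20.2941)/(403.2800−244.2400) = 1.0000. V = [p*·179.3341 + (1−p*)·20.2941]/1.11 = 82.2469. B = V − Δ·S = -201.7531.
(0,0): S=200.0000. Δ = (V_up−V_dn)/(S_up−S_dn) = (82.2469−-29.7531)/(284.0000−172.0000) = 1.0000. V = [p*·82.2469 + (1−p*)·-29.7531]/1.11 = 18.2404. B = V − Δ·S = -181.7596.
Root portfolio cost Δ·200+B reproduces V0=18.2404.

(0,0): Delta=1.0000 Bond=-181.7596
(1,0): Delta=1.0000 Bond=-201.7531
(1,1): Delta=1.0000 Bond=-201.7531
(2,0): Delta=1.0000 Bond=-223.9459
(2,1): Delta=1.0000 Bond=-223.9459
(2,2): Delta=1.0000 Bond=-223.9459
V0=18.2404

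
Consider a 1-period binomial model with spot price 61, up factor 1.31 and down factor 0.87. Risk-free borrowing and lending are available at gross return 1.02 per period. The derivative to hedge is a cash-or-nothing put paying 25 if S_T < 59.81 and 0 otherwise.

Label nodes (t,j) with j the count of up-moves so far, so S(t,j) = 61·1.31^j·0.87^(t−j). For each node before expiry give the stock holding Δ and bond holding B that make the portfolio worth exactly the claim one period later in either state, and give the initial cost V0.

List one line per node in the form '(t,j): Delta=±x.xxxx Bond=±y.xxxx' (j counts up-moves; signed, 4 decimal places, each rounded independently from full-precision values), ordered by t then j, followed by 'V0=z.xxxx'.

(0,0): Delta=-0.9314 Bond=72.9724
V0=16.1542

No-arbitrage ⇒ martingale measure with p* = (R−d)/(u−d) = 0.3409.
Terminal values V(1,·): V(1,0)=25.0000, V(1,1)=0.0000
(0,0): S=61.0000. Δ = (V_up−V_dn)/(S_up−S_dn) = (0.0000−25.0000)/(79.9100−53.0700) = -0.9314. V = [p*·0.0000 + (1−p*)·25.0000]/1.02 = 16.1542. B = V − Δ·S = 72.9724.
Root portfolio cost Δ·61+B reproduces V0=16.1542.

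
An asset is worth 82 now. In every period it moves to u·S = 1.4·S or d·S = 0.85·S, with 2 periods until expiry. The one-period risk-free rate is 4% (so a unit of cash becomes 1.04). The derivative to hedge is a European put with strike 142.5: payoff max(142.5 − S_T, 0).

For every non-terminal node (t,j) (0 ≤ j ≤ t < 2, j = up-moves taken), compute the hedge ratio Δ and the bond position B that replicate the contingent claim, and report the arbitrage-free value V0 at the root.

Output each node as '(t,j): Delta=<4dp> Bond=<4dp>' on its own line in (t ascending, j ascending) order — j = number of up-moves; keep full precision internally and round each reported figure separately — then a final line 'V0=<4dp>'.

(0,0): Delta=-0.8658 Bond=122.7558
(1,0): Delta=-1.0000 Bond=137.0192
(1,1): Delta=-0.7114 Bond=109.9441
V0=51.7596

Risk-neutral probability p* = (R−d)/(u−d) = (1.04−0.85)/(1.4−0.85) = 0.3455.
Terminal payoffs: V(2,0)=83.2550, V(2,1)=44.9200, V(2,2)=0.0000
(1,0): S=69.7000. Δ = (V_up−V_dn)/(S_up−S_dn) = (44.9200−83.2550)/(97.5800−59.2450) = -1.0000. V = [p*·44.9200 + (1−p*)·83.2550]/1.04 = 67.3192. B = V − Δ·S = 137.0192.
(1,1): S=114.8000. Δ = (V_up−V_dn)/(S_up−S_dn) = (0.0000−44.9200)/(160.7200−97.5800) = -0.7114. V = [p*·0.0000 + (1−p*)·44.9200]/1.04 = 28.2713. B = V − Δ·S = 109.9441.
(0,0): S=82.0000. Δ = (V_up−V_dn)/(S_up−S_dn) = (28.2713−67.3192)/(114.8000−69.7000) = -0.8658. V = [p*·28.2713 + (1−p*)·67.3192]/1.04 = 51.7596. B = V − Δ·S = 122.7558.
Self-financing check: at every node Δ·S+B equals the discounted successor values.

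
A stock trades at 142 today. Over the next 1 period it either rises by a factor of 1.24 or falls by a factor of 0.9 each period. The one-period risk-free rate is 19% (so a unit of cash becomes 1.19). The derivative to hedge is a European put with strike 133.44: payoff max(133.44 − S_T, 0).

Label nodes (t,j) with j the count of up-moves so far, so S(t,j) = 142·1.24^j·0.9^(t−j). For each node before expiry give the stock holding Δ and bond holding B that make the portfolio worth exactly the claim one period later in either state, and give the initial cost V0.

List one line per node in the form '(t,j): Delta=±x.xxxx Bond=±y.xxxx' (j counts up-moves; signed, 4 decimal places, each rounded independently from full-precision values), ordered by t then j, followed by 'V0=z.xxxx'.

(0,0): Delta=-0.1168 Bond=17.2852
V0=0.6970

No-arbitrage ⇒ martingale measure with p* = (R−d)/(u−d) = 0.8529.
Terminal values V(1,·): V(1,0)=5.6400, V(1,1)=0.0000
Node (0,0) S=142.0000: V=(p*·0.0000+(1−p*)·5.6400)/1.19=0.6970; Δ=(0.0000−5.6400)/(176.0800−127.8000)=-0.1168; B=V−Δ·S=17.2852
Each (Δ,B) replicates both successor values, so the strategy is self-financing and V0 is arbitrage-free.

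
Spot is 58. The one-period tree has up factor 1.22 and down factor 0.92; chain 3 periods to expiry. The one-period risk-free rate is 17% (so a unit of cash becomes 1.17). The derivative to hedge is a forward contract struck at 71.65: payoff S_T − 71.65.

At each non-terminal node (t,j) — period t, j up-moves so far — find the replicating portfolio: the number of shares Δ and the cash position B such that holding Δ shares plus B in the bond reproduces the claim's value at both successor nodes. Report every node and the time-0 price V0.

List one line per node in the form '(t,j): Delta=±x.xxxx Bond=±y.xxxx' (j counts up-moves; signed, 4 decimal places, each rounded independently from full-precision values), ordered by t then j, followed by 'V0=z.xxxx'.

The replicating-portfolio and risk-neutral prices coincide; use p* = (1.17−0.92)/(1.22−0.92) = 0.8333 for the latter.
Payoff layer (t=3): V(3,0)=-26.4861, V(3,1)=-11.7587, V(3,2)=7.7710, V(3,3)=33.6692
(2,0): S=49.0912. Δ = (V_up−V_dn)/(S_up−S_dn) = (-11.7587−-26.4861)/(59.8913−45.1639) = 1.0000. V = [p*·-11.7587 + (1−p*)·-26.4861]/1.17 = -12.1481. B = V − Δ·S = -61.2393.
(2,1): S=65.0992. Δ = (V_up−V_dn)/(S_up−S_dn) = (7.7710−-11.7587)/(79.4210−59.8913) = 1.0000. V = [p*·7.7710 + (1−p*)·-11.7587]/1.17 = 3.8599. B = V − Δ·S = -61.2393.
(2,2): S=86.3272. Δ = (V_up−V_dn)/(S_up−S_dn) = (33.6692−7.7710)/(105.3192−79.4210) = 1.0000. V = [p*·33.6692 + (1−p*)·7.7710]/1.17 = 25.0879. B = V − Δ·S = -61.2393.
(1,0): S=53.3600. Δ = (V_up−V_dn)/(S_up−S_dn) = (3.8599−-12.1481)/(65.0992−49.0912) = 1.0000. V = [p*·3.8599 + (1−p*)·-12.1481]/1.17 = 1.0187. B = V − Δ·S = -52.3413.
(1,1): S=70.7600. Δ = (V_up−V_dn)/(S_up−S_dn) = (25.0879−3.8599)/(86.3272−65.0992) = 1.0000. V = [p*·25.0879 + (1−p*)·3.8599]/1.17 = 18.4187. B = V − Δ·S = -52.3413.
(0,0): S=58.0000. Δ = (V_up−V_dn)/(S_up−S_dn) = (18.4187−1.0187)/(70.7600−53.3600) = 1.0000. V = [p*·18.4187 + (1−p*)·1.0187]/1.17 = 13.2638. B = V − Δ·S = -44.7362.
Self-financing check: at every node Δ·S+B equals the discounted successor values.

(0,0): Delta=1.0000 Bond=-44.7362
(1,0): Delta=1.0000 Bond=-52.3413
(1,1): Delta=1.0000 Bond=-52.3413
(2,0): Delta=1.0000 Bond=-61.2393
(2,1): Delta=1.0000 Bond=-61.2393
(2,2): Delta=1.0000 Bond=-61.2393
V0=13.2638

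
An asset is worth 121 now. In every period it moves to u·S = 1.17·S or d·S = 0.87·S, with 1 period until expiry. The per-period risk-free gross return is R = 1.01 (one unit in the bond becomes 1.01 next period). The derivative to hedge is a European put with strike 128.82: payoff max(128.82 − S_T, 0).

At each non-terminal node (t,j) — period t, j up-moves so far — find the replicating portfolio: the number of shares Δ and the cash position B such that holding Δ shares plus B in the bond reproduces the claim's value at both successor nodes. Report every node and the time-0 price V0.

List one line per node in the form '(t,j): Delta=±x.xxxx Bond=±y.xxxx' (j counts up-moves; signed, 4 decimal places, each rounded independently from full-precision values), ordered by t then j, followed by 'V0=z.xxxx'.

The replicating-portfolio and risk-neutral prices coincide; use p* = (1.01−0.87)/(1.17−0.87) = 0.4667 for the latter.
Terminal payoffs: V(1,0)=23.5500, V(1,1)=0.0000
Node (0,0) S=121.0000: V=(p*·0.0000+(1−p*)·23.5500)/1.01=12.4356; Δ=(0.0000−23.5500)/(141.5700−105.2700)=-0.6488; B=V−Δ·S=90.9356
Root portfolio cost Δ·121+B reproduces V0=12.4356.

(0,0): Delta=-0.6488 Bond=90.9356
V0=12.4356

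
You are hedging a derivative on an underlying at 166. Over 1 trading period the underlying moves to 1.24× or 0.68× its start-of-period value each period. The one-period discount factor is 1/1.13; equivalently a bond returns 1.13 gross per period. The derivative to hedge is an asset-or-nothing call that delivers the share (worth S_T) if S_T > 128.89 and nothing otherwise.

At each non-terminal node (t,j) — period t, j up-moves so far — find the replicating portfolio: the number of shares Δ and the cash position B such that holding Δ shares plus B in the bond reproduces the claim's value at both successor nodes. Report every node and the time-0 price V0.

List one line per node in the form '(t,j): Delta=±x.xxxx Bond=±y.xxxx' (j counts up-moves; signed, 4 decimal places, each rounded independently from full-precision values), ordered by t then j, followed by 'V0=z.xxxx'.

Since d<R<u, set p* = (R−d)/(u−d) = 0.8036; price each node as the discounted p*-expectation of its children.
Terminal values V(1,·): V(1,0)=0.0000, V(1,1)=205.8400
Node (0,0) S=166.0000: V=(p*·205.8400+(1−p*)·0.0000)/1.13=146.3780; Δ=(205.8400−0.0000)/(205.8400−112.8800)=2.2143; B=V−Δ·S=-221.1934
Self-financing check: at every node Δ·S+B equals the discounted successor values.

(0,0): Delta=2.2143 Bond=-221.1934
V0=146.3780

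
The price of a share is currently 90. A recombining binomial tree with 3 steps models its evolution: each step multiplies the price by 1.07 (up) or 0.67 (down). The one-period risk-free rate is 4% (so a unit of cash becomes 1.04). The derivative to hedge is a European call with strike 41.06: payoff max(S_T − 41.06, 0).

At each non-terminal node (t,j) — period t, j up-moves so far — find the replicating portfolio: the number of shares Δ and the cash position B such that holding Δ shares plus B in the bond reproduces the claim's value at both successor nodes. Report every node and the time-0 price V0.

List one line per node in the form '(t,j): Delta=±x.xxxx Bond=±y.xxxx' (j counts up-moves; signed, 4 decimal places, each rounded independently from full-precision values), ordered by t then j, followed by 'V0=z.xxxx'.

No-arbitrage ⇒ martingale measure with p* = (R−d)/(u−d) = 0.9250.
Terminal payoffs: V(3,0)=0.0000, V(3,1)=2.1691, V(3,2)=27.9775, V(3,3)=69.1939
(2,0): S=40.4010. Δ = (V_up−V_dn)/(S_up−S_dn) = (2.1691−0.0000)/(43.2291−27.0687) = 0.1342. V = [p*·2.1691 + (1−p*)·0.0000]/1.04 = 1.9292. B = V − Δ·S = -3.4935.
(2,1): S=64.5210. Δ = (V_up−V_dn)/(S_up−S_dn) = (27.9775−2.1691)/(69.0375−43.2291) = 1.0000. V = [p*·27.9775 + (1−p*)·2.1691]/1.04 = 25.0402. B = V − Δ·S = -39.4808.
(2,2): S=103.0410. Δ = (V_up−V_dn)/(S_up−S_dn) = (69.1939−27.9775)/(110.2539−69.0375) = 1.0000. V = [p*·69.1939 + (1−p*)·27.9775]/1.04 = 63.5602. B = V − Δ·S = -39.4808.
(1,0): S=60.3000. Δ = (V_up−V_dn)/(S_up−S_dn) = (25.0402−1.9292)/(64.5210−40.4010) = 0.9582. V = [p*·25.0402 + (1−p*)·1.9292]/1.04 = 22.4105. B = V − Δ·S = -35.3670.
(1,1): S=96.3000. Δ = (V_up−V_dn)/(S_up−S_dn) = (63.5602−25.0402)/(103.0410−64.5210) = 1.0000. V = [p*·63.5602 + (1−p*)·25.0402]/1.04 = 58.3377. B = V − Δ·S = -37.9623.
(0,0): S=90.0000. Δ = (V_up−V_dn)/(S_up−S_dn) = (58.3377−22.4105)/(96.3000−60.3000) = 0.9980. V = [p*·58.3377 + (1−p*)·22.4105]/1.04 = 53.5031. B = V − Δ·S = -36.3150.
Self-financing check: at every node Δ·S+B equals the discounted successor values.

(0,0): Delta=0.9980 Bond=-36.3150
(1,0): Delta=0.9582 Bond=-35.3670
(1,1): Delta=1.0000 Bond=-37.9623
(2,0): Delta=0.1342 Bond=-3.4935
(2,1): Delta=1.0000 Bond=-39.4808
(2,2): Delta=1.0000 Bond=-39.4808
V0=53.5031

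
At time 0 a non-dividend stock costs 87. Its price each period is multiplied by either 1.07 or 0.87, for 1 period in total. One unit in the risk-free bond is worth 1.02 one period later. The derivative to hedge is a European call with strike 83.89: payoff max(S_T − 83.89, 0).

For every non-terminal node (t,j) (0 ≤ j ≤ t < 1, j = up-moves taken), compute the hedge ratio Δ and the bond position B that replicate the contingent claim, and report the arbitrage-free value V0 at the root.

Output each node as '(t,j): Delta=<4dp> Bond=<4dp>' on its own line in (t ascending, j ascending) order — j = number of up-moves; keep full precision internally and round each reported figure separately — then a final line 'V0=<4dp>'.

(0,0): Delta=0.5287 Bond=-39.2353
V0=6.7647

The replicating-portfolio and risk-neutral prices coincide; use p* = (1.02−0.87)/(1.07−0.87) = 0.7500 for the latter.
Terminal payoffs: V(1,0)=0.0000, V(1,1)=9.2000
(0,0): S=87.0000. Δ = (V_up−V_dn)/(S_up−S_dn) = (9.2000−0.0000)/(93.0900−75.6900) = 0.5287. V = [p*·9.2000 + (1−p*)·0.0000]/1.02 = 6.7647. B = V − Δ·S = -39.2353.
Each (Δ,B) replicates both successor values, so the strategy is self-financing and V0 is arbitrage-free.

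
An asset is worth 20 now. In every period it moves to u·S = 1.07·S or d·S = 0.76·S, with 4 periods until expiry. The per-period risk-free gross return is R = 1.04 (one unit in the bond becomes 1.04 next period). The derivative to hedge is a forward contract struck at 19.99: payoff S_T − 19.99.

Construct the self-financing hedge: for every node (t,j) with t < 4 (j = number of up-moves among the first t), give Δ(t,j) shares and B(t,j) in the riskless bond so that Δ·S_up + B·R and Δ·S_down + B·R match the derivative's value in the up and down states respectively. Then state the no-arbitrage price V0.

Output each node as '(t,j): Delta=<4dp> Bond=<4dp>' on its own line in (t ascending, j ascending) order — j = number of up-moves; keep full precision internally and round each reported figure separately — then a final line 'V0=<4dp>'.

Under the risk-neutral measure, an up-move has probability p* = (R−d)/(u−d) = 0.9032 and values discount at R = 1.04.
Terminal payoffs: V(4,0)=-13.3176, V(4,1)=-10.5959, V(4,2)=-6.7641, V(4,3)=-1.3693, V(4,4)=6.2259
(3,0): S=8.7795. Δ = (V_up−V_dn)/(S_up−S_dn) = (-10.5959−-13.3176)/(9.3941−6.6724) = 1.0000. V = [p*·-10.5959 + (1−p*)·-13.3176]/1.04 = -10.4416. B = V − Δ·S = -19.2212.
(3,1): S=12.3606. Δ = (V_up−V_dn)/(S_up−S_dn) = (-6.7641−-10.5959)/(13.2259−9.3941) = 1.0000. V = [p*·-6.7641 + (1−p*)·-10.5959]/1.04 = -6.8605. B = V − Δ·S = -19.2212.
(3,2): S=17.4025. Δ = (V_up−V_dn)/(S_up−S_dn) = (-1.3693−-6.7641)/(18.6207−13.2259) = 1.0000. V = [p*·-1.3693 + (1−p*)·-6.7641]/1.04 = -1.8187. B = V − Δ·S = -19.2212.
(3,3): S=24.5009. Δ = (V_up−V_dn)/(S_up−S_dn) = (6.2259−-1.3693)/(26.2159−18.6207) = 1.0000. V = [p*·6.2259 + (1−p*)·-1.3693]/1.04 = 5.2797. B = V − Δ·S = -19.2212.
(2,0): S=11.5520. Δ = (V_up−V_dn)/(S_up−S_dn) = (-6.8605−-10.4416)/(12.3606−8.7795) = 1.0000. V = [p*·-6.8605 + (1−p*)·-10.4416]/1.04 = -6.9299. B = V − Δ·S = -18.4819.
(2,1): S=16.2640. Δ = (V_up−V_dn)/(S_up−S_dn) = (-1.8187−-6.8605)/(17.4025−12.3606) = 1.0000. V = [p*·-1.8187 + (1−p*)·-6.8605]/1.04 = -2.2179. B = V − Δ·S = -18.4819.
(2,2): S=22.8980. Δ = (V_up−V_dn)/(S_up−S_dn) = (5.2797−-1.8187)/(24.5009−17.4025) = 1.0000. V = [p*·5.2797 + (1−p*)·-1.8187]/1.04 = 4.4161. B = V − Δ·S = -18.4819.
(1,0): S=15.2000. Δ = (V_up−V_dn)/(S_up−S_dn) = (-2.2179−-6.9299)/(16.2640−11.5520) = 1.0000. V = [p*·-2.2179 + (1−p*)·-6.9299]/1.04 = -2.5710. B = V − Δ·S = -17.7710.
(1,1): S=21.4000. Δ = (V_up−V_dn)/(S_up−S_dn) = (4.4161−-2.2179)/(22.8980−16.2640) = 1.0000. V = [p*·4.4161 + (1−p*)·-2.2179]/1.04 = 3.6290. B = V − Δ·S = -17.7710.
(0,0): S=20.0000. Δ = (V_up−V_dn)/(S_up−S_dn) = (3.6290−-2.5710)/(21.4000−15.2000) = 1.0000. V = [p*·3.6290 + (1−p*)·-2.5710]/1.04 = 2.9125. B = V − Δ·S = -17.0875.
The time-0 hedge costs 2.9125, which is the no-arbitrage price.

(0,0): Delta=1.0000 Bond=-17.0875
(1,0): Delta=1.0000 Bond=-17.7710
(1,1): Delta=1.0000 Bond=-17.7710
(2,0): Delta=1.0000 Bond=-18.4819
(2,1): Delta=1.0000 Bond=-18.4819
(2,2): Delta=1.0000 Bond=-18.4819
(3,0): Delta=1.0000 Bond=-19.2212
(3,1): Delta=1.0000 Bond=-19.2212
(3,2): Delta=1.0000 Bond=-19.2212
(3,3): Delta=1.0000 Bond=-19.2212
V0=2.9125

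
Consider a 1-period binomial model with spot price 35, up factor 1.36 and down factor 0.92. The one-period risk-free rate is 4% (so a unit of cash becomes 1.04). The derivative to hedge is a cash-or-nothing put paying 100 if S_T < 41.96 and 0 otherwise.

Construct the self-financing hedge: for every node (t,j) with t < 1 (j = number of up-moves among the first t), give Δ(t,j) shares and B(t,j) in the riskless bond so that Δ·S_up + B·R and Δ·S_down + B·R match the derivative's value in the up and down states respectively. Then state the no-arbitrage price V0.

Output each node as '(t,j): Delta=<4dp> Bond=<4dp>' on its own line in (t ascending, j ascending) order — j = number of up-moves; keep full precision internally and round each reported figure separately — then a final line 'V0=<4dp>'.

(0,0): Delta=-6.4935 Bond=297.2028
V0=69.9301

Risk-neutral probability p* = (R−d)/(u−d) = (1.04−0.92)/(1.36−0.92) = 0.2727.
Terminal payoffs: V(1,0)=100.0000, V(1,1)=0.0000
Node (0,0) S=35.0000: V=(p*·0.0000+(1−p*)·100.0000)/1.04=69.9301; Δ=(0.0000−100.0000)/(47.6000−32.2000)=-6.4935; B=V−Δ·S=297.2028
Each (Δ,B) replicates both successor values, so the strategy is self-financing and V0 is arbitrage-free.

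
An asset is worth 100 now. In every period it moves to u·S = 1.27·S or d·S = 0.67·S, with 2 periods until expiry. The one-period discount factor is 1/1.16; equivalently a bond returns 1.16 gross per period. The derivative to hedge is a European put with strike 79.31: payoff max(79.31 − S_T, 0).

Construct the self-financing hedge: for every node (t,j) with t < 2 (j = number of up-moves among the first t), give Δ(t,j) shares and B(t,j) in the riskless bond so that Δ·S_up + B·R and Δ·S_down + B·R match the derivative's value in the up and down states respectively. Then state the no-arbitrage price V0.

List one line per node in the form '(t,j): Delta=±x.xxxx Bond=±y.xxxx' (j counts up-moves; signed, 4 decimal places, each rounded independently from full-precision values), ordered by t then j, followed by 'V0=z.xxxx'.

(0,0): Delta=-0.0907 Bond=9.9263
(1,0): Delta=-0.8562 Bond=62.8066
(1,1): Delta=0.0000 Bond=0.0000
V0=0.8598

No-arbitrage ⇒ martingale measure with p* = (R−d)/(u−d) = 0.8167.
Payoff layer (t=2): V(2,0)=34.4200, V(2,1)=0.0000, V(2,2)=0.0000
Node (1,0) S=67.0000: V=(p*·0.0000+(1−p*)·34.4200)/1.16=5.4399; Δ=(0.0000−34.4200)/(85.0900−44.8900)=-0.8562; B=V−Δ·S=62.8066
Node (1,1) S=127.0000: V=(p*·0.0000+(1−p*)·0.0000)/1.16=0.0000; Δ=(0.0000−0.0000)/(161.2900−85.0900)=0.0000; B=V−Δ·S=0.0000
Node (0,0) S=100.0000: V=(p*·0.0000+(1−p*)·5.4399)/1.16=0.8598; Δ=(0.0000−5.4399)/(127.0000−67.0000)=-0.0907; B=V−Δ·S=9.9263
Check: Δ(0,0)·S0 + B(0,0) = 0.8598 = V0.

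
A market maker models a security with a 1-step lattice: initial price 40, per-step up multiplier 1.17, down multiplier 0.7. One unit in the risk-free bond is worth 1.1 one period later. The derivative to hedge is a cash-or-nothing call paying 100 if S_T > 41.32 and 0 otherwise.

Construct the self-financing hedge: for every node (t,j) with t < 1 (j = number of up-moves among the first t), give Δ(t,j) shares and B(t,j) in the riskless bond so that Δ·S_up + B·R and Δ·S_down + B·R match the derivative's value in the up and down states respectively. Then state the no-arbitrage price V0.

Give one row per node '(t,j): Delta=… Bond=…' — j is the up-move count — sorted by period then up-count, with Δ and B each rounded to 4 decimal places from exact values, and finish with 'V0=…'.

Risk-neutral probability p* = (R−d)/(u−d) = (1.1−0.7)/(1.17−0.7) = 0.8511.
Terminal payoffs: V(1,0)=0.0000, V(1,1)=100.0000
Node (0,0) S=40.0000: V=(p*·100.0000+(1−p*)·0.0000)/1.1=77.3694; Δ=(100.0000−0.0000)/(46.8000−28.0000)=5.3191; B=V−Δ·S=-135.3965
Check: Δ(0,0)·S0 + B(0,0) = 77.3694 = V0.

(0,0): Delta=5.3191 Bond=-135.3965
V0=77.3694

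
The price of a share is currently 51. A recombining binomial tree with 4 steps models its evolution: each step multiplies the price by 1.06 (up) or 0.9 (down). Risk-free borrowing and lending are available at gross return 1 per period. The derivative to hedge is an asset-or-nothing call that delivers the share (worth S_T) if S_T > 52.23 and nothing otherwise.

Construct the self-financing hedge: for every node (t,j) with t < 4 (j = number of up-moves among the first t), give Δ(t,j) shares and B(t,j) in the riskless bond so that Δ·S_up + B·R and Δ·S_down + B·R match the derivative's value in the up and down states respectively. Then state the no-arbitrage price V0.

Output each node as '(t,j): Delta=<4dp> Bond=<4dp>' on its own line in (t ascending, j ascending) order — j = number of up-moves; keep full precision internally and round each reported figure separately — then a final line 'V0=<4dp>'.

Since d<R<u, set p* = (R−d)/(u−d) = 0.6250; price each node as the discounted p*-expectation of its children.
Payoff layer (t=4): V(4,0)=0.0000, V(4,1)=0.0000, V(4,2)=0.0000, V(4,3)=54.6676, V(4,4)=64.3863
  t=3,j=0: stock 37.1790 → up 39.4097 (V=0.0000), down 33.4611 (V=0.0000). Price 0.0000; hedge Δ=0.0000, bond B=0.0000.
  t=3,j=1: stock 43.7886 → up 46.4159 (V=0.0000), down 39.4097 (V=0.0000). Price 0.0000; hedge Δ=0.0000, bond B=0.0000.
  t=3,j=2: stock 51.5732 → up 54.6676 (V=54.6676), down 46.4159 (V=0.0000). Price 34.1673; hedge Δ=6.6250, bond B=-307.5054.
  t=3,j=3: stock 60.7418 → up 64.3863 (V=64.3863), down 54.6676 (V=54.6676). Price 60.7418; hedge Δ=1.0000, bond B=0.0000.
  t=2,j=0: stock 41.3100 → up 43.7886 (V=0.0000), down 37.1790 (V=0.0000). Price 0.0000; hedge Δ=0.0000, bond B=0.0000.
  t=2,j=1: stock 48.6540 → up 51.5732 (V=34.1673), down 43.7886 (V=0.0000). Price 21.3545; hedge Δ=4.3891, bond B=-192.1909.
  t=2,j=2: stock 57.3036 → up 60.7418 (V=60.7418), down 51.5732 (V=34.1673). Price 50.7764; hedge Δ=2.8984, bond B=-115.3145.
  t=1,j=0: stock 45.9000 → up 48.6540 (V=21.3545), down 41.3100 (V=0.0000). Price 13.3466; hedge Δ=2.9078, bond B=-120.1193.
  t=1,j=1: stock 54.0600 → up 57.3036 (V=50.7764), down 48.6540 (V=21.3545). Price 39.7432; hedge Δ=3.4015, bond B=-144.1432.
  t=0,j=0: stock 51.0000 → up 54.0600 (V=39.7432), down 45.9000 (V=13.3466). Price 29.8445; hedge Δ=3.2349, bond B=-135.1342.
Root portfolio cost Δ·51+B reproduces V0=29.8445.

(0,0): Delta=3.2349 Bond=-135.1342
(1,0): Delta=2.9078 Bond=-120.1193
(1,1): Delta=3.4015 Bond=-144.1432
(2,0): Delta=0.0000 Bond=0.0000
(2,1): Delta=4.3891 Bond=-192.1909
(2,2): Delta=2.8984 Bond=-115.3145
(3,0): Delta=0.0000 Bond=0.0000
(3,1): Delta=0.0000 Bond=0.0000
(3,2): Delta=6.6250 Bond=-307.5054
(3,3): Delta=1.0000 Bond=0.0000
V0=29.8445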